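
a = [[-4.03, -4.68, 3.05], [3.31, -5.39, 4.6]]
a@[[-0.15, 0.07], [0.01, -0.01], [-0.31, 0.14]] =[[-0.39,0.19], [-1.98,0.93]]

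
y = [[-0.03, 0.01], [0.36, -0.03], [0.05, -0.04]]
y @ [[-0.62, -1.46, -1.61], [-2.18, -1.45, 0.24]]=[[-0.0, 0.03, 0.05], [-0.16, -0.48, -0.59], [0.06, -0.01, -0.09]]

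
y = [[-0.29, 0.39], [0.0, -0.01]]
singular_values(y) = [0.49, 0.01]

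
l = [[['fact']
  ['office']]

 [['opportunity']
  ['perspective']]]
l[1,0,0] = 'opportunity'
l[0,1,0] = 'office'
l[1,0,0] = 'opportunity'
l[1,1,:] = ['perspective']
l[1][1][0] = 'perspective'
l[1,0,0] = 'opportunity'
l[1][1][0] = 'perspective'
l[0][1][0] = 'office'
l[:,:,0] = [['fact', 'office'], ['opportunity', 'perspective']]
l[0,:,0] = ['fact', 'office']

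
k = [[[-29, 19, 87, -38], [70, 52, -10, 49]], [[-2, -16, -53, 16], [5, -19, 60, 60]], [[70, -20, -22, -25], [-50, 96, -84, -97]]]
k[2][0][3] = -25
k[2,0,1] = -20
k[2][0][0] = 70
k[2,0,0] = 70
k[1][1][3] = 60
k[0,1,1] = 52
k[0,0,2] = 87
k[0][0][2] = 87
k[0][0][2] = 87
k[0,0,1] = 19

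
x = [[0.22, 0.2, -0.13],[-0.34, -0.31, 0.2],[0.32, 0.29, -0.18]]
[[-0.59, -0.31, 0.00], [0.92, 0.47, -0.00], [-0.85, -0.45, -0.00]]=x@[[-0.57, -1.92, -0.30], [-1.32, 0.45, -0.18], [1.57, -0.21, -0.81]]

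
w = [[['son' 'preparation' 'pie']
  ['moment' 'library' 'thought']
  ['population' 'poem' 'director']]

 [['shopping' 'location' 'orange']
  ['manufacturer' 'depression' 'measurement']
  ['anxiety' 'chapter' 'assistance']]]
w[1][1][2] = 'measurement'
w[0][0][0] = 'son'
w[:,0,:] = [['son', 'preparation', 'pie'], ['shopping', 'location', 'orange']]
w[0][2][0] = 'population'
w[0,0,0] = 'son'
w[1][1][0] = 'manufacturer'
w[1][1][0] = 'manufacturer'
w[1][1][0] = 'manufacturer'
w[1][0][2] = 'orange'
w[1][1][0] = 'manufacturer'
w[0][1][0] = 'moment'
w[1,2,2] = 'assistance'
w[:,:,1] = [['preparation', 'library', 'poem'], ['location', 'depression', 'chapter']]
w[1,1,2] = 'measurement'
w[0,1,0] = 'moment'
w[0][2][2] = 'director'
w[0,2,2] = 'director'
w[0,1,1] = 'library'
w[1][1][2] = 'measurement'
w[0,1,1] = 'library'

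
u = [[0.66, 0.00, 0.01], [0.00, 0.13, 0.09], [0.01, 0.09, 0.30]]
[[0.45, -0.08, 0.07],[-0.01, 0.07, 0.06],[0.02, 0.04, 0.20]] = u@ [[0.68, -0.12, 0.09], [-0.12, 0.52, -0.01], [0.09, -0.01, 0.66]]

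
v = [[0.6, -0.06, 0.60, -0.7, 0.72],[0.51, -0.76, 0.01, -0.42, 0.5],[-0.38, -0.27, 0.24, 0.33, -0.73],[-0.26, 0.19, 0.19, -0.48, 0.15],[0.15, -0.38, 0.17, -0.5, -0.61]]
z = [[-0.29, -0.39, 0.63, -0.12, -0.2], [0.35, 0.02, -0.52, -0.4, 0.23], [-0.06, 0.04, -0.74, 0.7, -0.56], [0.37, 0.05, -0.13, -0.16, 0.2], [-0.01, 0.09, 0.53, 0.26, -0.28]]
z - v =[[-0.89, -0.33, 0.03, 0.58, -0.92], [-0.16, 0.78, -0.53, 0.02, -0.27], [0.32, 0.31, -0.98, 0.37, 0.17], [0.63, -0.14, -0.32, 0.32, 0.05], [-0.16, 0.47, 0.36, 0.76, 0.33]]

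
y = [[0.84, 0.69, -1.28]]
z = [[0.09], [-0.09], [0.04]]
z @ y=[[0.08, 0.06, -0.12], [-0.08, -0.06, 0.12], [0.03, 0.03, -0.05]]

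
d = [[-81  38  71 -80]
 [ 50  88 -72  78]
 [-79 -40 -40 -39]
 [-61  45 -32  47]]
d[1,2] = -72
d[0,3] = -80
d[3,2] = -32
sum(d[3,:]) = -1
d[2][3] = -39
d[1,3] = 78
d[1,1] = 88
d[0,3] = -80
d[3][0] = -61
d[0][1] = 38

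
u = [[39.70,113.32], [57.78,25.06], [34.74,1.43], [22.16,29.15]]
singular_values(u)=[134.71, 52.79]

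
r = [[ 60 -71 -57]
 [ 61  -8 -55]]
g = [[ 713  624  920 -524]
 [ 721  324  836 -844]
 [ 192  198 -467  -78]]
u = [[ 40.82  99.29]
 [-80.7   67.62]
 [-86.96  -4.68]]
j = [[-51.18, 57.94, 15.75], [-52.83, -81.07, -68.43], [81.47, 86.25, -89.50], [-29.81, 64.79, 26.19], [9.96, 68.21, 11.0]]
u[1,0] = -80.7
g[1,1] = 324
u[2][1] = -4.68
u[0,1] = 99.29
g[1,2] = 836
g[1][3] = -844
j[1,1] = -81.07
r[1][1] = -8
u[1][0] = -80.7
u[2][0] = -86.96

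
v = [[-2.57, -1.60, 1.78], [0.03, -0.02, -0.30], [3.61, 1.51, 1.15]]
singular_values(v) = [4.94, 2.16, 0.08]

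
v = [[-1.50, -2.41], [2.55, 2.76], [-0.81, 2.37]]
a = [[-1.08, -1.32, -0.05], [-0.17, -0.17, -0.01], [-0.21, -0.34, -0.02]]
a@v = [[-1.71, -1.16], [-0.17, -0.08], [-0.54, -0.48]]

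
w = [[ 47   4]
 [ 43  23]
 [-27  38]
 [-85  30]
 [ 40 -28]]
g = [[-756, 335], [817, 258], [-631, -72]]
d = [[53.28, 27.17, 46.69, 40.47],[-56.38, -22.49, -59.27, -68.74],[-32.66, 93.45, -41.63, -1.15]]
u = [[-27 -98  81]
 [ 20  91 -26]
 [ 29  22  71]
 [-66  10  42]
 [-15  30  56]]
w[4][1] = -28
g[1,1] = 258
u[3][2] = 42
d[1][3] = -68.74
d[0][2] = 46.69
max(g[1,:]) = 817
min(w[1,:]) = 23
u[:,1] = [-98, 91, 22, 10, 30]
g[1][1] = 258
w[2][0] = -27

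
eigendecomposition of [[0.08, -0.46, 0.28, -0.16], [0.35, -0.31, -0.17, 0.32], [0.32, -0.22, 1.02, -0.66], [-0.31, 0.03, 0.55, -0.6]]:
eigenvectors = [[(-0.25+0j), (-0.32-0.35j), -0.32+0.35j, -0.35+0.00j],[(-0.02+0j), -0.60+0.00j, -0.60-0.00j, (0.04+0j)],[-0.92+0.00j, 0.24+0.03j, 0.24-0.03j, (0.59+0j)],[-0.29+0.00j, 0.55-0.22j, (0.55+0.22j), 0.73+0.00j]]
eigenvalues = [(0.9+0j), (-0.35+0.33j), (-0.35-0.33j), (-0.01+0j)]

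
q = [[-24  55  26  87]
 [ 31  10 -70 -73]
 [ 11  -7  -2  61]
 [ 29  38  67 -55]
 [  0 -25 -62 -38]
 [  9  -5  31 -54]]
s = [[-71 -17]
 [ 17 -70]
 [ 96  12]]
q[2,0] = 11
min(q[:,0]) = -24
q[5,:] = [9, -5, 31, -54]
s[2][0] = 96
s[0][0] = -71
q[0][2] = 26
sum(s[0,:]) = -88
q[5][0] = 9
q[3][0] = 29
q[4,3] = -38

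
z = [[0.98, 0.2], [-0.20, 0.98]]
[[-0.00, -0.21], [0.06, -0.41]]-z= [[-0.98, -0.41], [0.26, -1.39]]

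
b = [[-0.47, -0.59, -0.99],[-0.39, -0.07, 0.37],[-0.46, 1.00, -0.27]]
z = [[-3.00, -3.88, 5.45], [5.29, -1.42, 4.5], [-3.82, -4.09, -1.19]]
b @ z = [[2.07, 6.71, -4.04], [-0.61, 0.1, -2.88], [7.7, 1.47, 2.31]]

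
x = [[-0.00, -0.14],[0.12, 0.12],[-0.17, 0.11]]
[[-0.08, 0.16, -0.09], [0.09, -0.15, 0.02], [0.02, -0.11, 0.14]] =x@[[0.21, -0.1, -0.43],[0.54, -1.14, 0.63]]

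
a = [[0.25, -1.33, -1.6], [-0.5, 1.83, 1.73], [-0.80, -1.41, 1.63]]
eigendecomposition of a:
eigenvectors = [[-0.94+0.00j,(0.52+0.08j),(0.52-0.08j)], [(0.06+0j),(-0.71+0j),-0.71-0.00j], [(-0.35+0j),(0.09-0.47j),0.09+0.47j]]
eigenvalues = [(-0.25+0j), (1.98+1.19j), (1.98-1.19j)]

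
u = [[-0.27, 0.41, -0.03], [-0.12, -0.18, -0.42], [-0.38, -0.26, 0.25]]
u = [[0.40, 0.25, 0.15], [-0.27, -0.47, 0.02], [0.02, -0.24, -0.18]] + [[-0.67, 0.16, -0.18], [0.15, 0.29, -0.44], [-0.40, -0.02, 0.43]]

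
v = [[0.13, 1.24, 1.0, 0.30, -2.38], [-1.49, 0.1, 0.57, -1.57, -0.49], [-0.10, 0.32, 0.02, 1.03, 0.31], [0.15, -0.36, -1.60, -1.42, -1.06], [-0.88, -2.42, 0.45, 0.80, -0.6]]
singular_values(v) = [3.08, 2.81, 2.68, 1.91, 0.58]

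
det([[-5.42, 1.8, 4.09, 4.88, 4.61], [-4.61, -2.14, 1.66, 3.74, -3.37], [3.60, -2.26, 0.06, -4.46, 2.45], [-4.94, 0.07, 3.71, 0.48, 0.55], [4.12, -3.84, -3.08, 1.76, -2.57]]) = 240.443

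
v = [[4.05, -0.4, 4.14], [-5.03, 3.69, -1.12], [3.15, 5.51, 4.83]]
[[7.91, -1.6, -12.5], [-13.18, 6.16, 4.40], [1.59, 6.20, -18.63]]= v @[[2.16,-0.3,-1.15], [-0.71,1.27,-0.98], [-0.27,0.03,-1.99]]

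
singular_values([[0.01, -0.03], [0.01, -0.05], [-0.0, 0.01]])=[0.06, 0.0]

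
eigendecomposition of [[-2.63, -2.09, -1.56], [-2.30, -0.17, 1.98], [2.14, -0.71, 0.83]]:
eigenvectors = [[-0.75+0.00j, -0.39-0.05j, (-0.39+0.05j)], [-0.61+0.00j, 0.67+0.00j, 0.67-0.00j], [0.25+0.00j, -0.08+0.63j, (-0.08-0.63j)]]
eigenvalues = [(-3.81+0j), (0.92+2.05j), (0.92-2.05j)]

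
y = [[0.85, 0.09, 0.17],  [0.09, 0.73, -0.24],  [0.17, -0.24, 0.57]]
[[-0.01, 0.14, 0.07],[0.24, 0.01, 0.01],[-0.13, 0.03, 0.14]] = y @ [[-0.03,0.16,0.01], [0.3,-0.01,0.10], [-0.09,-0.0,0.28]]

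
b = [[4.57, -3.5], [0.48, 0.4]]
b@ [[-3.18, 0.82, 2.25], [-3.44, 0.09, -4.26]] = [[-2.49, 3.43, 25.19], [-2.9, 0.43, -0.62]]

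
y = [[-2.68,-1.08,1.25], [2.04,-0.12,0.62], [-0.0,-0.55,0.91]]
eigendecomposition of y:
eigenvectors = [[(-0.64+0j), (0.13-0.02j), (0.13+0.02j)], [0.75+0.00j, (-0.87+0j), (-0.87-0j)], [(0.16+0j), (-0.48-0.03j), -0.48+0.03j]]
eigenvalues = [(-1.71+0j), (-0.09+0.05j), (-0.09-0.05j)]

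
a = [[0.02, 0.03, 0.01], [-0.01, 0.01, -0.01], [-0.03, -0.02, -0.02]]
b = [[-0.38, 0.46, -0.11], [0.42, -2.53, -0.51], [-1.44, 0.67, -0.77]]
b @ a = [[-0.01, -0.00, -0.01], [0.05, -0.00, 0.04], [-0.01, -0.02, -0.01]]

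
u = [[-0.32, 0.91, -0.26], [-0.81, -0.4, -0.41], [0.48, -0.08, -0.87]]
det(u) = -0.988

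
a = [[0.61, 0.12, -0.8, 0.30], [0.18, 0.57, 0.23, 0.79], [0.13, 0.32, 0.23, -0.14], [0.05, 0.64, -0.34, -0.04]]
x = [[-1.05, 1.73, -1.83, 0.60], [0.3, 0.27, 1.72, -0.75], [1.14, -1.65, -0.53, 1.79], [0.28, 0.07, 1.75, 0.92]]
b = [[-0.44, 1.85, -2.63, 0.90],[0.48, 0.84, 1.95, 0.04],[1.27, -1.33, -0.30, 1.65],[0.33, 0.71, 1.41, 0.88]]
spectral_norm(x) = 3.43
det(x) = 4.32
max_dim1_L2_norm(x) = 2.79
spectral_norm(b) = 3.74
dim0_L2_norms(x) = [1.6, 2.41, 3.11, 2.23]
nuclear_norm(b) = 8.86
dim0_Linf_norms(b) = [1.27, 1.85, 2.63, 1.65]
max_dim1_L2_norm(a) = 1.06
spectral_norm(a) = 1.23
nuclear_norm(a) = 3.07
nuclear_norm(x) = 8.23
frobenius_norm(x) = 4.79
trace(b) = 0.98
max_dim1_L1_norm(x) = 5.21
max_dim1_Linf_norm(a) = 0.8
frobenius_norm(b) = 5.06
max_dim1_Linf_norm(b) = 2.63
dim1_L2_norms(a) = [1.06, 1.02, 0.44, 0.73]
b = a + x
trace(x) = -0.39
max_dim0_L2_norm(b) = 3.58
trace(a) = 1.37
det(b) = 7.08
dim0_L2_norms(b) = [1.46, 2.53, 3.58, 2.08]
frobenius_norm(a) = 1.69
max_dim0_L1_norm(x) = 5.83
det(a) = -0.20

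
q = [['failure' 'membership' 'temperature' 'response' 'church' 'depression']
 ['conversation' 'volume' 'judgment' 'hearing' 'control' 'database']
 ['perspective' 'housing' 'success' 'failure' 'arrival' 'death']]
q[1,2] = 'judgment'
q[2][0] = 'perspective'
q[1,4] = 'control'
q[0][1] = 'membership'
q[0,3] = 'response'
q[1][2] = 'judgment'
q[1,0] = 'conversation'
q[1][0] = 'conversation'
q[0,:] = ['failure', 'membership', 'temperature', 'response', 'church', 'depression']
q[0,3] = 'response'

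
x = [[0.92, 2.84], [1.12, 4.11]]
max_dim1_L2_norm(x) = 4.26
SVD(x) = [[-0.57,-0.82], [-0.82,0.57]] @ diag([5.200497205283849, 0.11545049950031251]) @ [[-0.28,  -0.96], [-0.96,  0.28]]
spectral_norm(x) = 5.20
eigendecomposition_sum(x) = [[0.1, -0.07],[-0.03, 0.02]] + [[0.82, 2.91],  [1.15, 4.09]]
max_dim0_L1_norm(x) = 6.95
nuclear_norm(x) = 5.32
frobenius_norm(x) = 5.20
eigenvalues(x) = [0.12, 4.91]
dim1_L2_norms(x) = [2.99, 4.26]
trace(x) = 5.03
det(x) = 0.60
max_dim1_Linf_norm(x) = 4.11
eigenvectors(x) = [[-0.96,-0.58], [0.27,-0.81]]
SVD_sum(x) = [[0.83, 2.87], [1.18, 4.09]] + [[0.09, -0.03], [-0.06, 0.02]]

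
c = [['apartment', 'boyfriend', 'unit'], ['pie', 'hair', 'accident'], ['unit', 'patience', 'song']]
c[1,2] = 'accident'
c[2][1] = 'patience'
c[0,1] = 'boyfriend'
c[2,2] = 'song'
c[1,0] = 'pie'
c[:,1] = ['boyfriend', 'hair', 'patience']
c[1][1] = 'hair'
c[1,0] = 'pie'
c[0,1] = 'boyfriend'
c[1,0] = 'pie'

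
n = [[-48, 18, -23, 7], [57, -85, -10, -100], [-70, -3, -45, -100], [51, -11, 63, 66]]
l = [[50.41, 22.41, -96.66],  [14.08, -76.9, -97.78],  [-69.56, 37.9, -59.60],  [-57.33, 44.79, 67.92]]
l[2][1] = 37.9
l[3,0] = -57.33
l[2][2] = -59.6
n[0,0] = -48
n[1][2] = -10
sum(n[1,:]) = -138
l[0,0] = 50.41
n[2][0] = -70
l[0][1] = 22.41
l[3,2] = 67.92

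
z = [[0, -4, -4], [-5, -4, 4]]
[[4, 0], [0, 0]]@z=[[0, -16, -16], [0, 0, 0]]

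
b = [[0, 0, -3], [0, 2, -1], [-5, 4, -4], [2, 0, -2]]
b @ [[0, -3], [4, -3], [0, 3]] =[[0, -9], [8, -9], [16, -9], [0, -12]]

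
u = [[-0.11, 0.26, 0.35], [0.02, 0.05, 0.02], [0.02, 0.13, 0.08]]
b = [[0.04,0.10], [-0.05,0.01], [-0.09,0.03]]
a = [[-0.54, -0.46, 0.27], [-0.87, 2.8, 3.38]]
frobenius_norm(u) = 0.48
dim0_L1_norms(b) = [0.18, 0.14]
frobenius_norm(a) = 4.54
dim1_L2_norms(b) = [0.11, 0.05, 0.09]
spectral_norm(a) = 4.47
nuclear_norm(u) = 0.56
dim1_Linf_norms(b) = [0.1, 0.05, 0.09]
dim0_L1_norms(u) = [0.15, 0.44, 0.45]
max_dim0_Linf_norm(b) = 0.1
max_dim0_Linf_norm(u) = 0.35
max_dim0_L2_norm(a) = 3.39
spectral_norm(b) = 0.11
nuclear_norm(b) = 0.22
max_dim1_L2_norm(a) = 4.47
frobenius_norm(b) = 0.15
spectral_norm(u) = 0.47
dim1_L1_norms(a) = [1.27, 7.05]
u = b @ a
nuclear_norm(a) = 5.23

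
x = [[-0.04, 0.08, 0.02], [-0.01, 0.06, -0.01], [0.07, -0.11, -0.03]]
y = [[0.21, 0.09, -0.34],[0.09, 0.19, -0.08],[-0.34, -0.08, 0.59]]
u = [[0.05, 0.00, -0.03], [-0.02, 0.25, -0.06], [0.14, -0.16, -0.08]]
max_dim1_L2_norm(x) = 0.13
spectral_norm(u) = 0.31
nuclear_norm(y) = 0.99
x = y @ u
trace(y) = 0.99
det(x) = -0.00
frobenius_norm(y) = 0.83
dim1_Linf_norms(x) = [0.08, 0.06, 0.11]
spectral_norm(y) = 0.81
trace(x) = -0.01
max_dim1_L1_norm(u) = 0.38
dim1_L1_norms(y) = [0.64, 0.36, 1.01]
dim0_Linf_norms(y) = [0.34, 0.19, 0.59]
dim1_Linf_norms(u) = [0.05, 0.25, 0.16]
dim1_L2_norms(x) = [0.09, 0.06, 0.13]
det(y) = 0.00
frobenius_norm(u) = 0.35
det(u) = -0.00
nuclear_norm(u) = 0.48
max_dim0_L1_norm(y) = 1.01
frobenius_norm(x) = 0.17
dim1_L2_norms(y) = [0.41, 0.22, 0.69]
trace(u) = 0.22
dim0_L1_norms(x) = [0.12, 0.25, 0.06]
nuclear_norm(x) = 0.21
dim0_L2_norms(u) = [0.15, 0.3, 0.1]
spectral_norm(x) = 0.17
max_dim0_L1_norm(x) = 0.25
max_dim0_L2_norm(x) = 0.15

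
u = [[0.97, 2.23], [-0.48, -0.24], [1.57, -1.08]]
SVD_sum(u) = [[0.51, 2.33], [-0.07, -0.33], [-0.15, -0.71]] + [[0.46,-0.10], [-0.41,0.09], [1.72,-0.37]]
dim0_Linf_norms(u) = [1.57, 2.23]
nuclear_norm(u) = 4.39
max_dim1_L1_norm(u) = 3.2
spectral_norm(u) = 2.51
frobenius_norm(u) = 3.14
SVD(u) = [[-0.95, 0.25], [0.13, -0.22], [0.29, 0.94]] @ diag([2.514609482391042, 1.8734564716237903]) @ [[-0.21, -0.98], [0.98, -0.21]]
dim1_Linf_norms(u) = [2.23, 0.48, 1.57]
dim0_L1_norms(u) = [3.02, 3.55]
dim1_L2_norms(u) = [2.43, 0.54, 1.91]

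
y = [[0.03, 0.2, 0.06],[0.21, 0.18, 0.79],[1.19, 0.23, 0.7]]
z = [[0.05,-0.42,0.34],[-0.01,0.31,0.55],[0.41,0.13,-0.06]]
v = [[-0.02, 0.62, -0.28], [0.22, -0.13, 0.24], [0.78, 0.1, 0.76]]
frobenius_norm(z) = 0.94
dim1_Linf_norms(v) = [0.62, 0.24, 0.78]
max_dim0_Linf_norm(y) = 1.19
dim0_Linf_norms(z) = [0.41, 0.42, 0.55]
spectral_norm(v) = 1.16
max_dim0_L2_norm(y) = 1.21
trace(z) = 0.30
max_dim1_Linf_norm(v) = 0.78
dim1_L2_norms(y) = [0.21, 0.84, 1.4]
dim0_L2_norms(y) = [1.21, 0.35, 1.06]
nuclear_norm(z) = 1.60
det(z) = -0.14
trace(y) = 0.91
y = z + v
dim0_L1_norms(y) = [1.43, 0.61, 1.55]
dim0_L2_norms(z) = [0.41, 0.54, 0.65]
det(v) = -0.02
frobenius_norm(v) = 1.33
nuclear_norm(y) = 2.26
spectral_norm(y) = 1.55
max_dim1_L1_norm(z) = 0.87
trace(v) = 0.61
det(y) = 0.15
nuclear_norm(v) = 1.85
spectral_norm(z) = 0.65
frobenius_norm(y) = 1.64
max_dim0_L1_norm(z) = 0.95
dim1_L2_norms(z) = [0.54, 0.63, 0.43]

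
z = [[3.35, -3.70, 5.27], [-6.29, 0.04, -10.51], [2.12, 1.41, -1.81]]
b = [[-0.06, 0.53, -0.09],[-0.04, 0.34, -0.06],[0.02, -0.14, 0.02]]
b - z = [[-3.41, 4.23, -5.36], [6.25, 0.30, 10.45], [-2.1, -1.55, 1.83]]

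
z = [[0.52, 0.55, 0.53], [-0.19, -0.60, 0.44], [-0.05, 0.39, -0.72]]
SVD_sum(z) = [[-0.00,-0.02,0.03], [-0.05,-0.45,0.57], [0.05,0.5,-0.63]] + [[0.52, 0.57, 0.5],  [-0.14, -0.15, -0.13],  [-0.1, -0.11, -0.1]] + [[-0.0,0.0,0.0], [-0.0,0.00,0.00], [-0.00,0.0,0.00]]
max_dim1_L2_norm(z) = 0.92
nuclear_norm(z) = 2.06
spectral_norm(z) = 1.08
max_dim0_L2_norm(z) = 1.0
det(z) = -0.01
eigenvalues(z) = [0.25, 0.03, -1.08]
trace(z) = -0.80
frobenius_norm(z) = 1.45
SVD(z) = [[-0.03, 0.95, 0.31], [-0.67, -0.25, 0.70], [0.74, -0.18, 0.65]] @ diag([1.0837698551754191, 0.9705139210802832, 0.006754998328982579]) @ [[0.07, 0.62, -0.78],  [0.57, 0.62, 0.54],  [-0.82, 0.48, 0.31]]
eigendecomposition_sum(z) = [[0.55,0.62,0.58], [-0.17,-0.19,-0.18], [-0.1,-0.11,-0.10]] + [[-0.03,-0.06,-0.06], [0.02,0.04,0.03], [0.01,0.02,0.02]] + [[-0.00, -0.01, 0.01], [-0.03, -0.44, 0.59], [0.04, 0.48, -0.64]]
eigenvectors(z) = [[0.94,0.83,-0.01],[-0.3,-0.46,-0.68],[-0.17,-0.30,0.73]]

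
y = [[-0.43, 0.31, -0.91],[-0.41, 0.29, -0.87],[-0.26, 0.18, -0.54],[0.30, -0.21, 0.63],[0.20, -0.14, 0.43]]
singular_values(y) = [1.81, 0.01, 0.01]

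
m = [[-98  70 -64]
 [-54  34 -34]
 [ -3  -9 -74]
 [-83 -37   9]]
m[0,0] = -98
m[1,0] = -54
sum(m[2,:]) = -86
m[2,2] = -74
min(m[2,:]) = -74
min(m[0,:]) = -98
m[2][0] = -3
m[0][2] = -64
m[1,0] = -54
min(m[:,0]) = -98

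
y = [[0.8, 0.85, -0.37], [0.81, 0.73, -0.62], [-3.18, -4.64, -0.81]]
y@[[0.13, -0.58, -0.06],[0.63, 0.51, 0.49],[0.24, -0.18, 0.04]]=[[0.55, 0.04, 0.35],[0.42, 0.01, 0.28],[-3.53, -0.38, -2.12]]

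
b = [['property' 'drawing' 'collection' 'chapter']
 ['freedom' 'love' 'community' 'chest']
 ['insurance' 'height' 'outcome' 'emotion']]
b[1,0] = 'freedom'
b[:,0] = ['property', 'freedom', 'insurance']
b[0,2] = 'collection'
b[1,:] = ['freedom', 'love', 'community', 'chest']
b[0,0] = 'property'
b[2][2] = 'outcome'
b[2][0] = 'insurance'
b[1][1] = 'love'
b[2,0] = 'insurance'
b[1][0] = 'freedom'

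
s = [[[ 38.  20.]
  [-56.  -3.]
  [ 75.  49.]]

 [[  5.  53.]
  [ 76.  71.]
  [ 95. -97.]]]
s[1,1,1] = 71.0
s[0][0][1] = 20.0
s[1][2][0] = 95.0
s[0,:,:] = [[38.0, 20.0], [-56.0, -3.0], [75.0, 49.0]]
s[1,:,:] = [[5.0, 53.0], [76.0, 71.0], [95.0, -97.0]]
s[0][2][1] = 49.0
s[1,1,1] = 71.0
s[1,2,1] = -97.0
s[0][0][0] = 38.0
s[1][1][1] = 71.0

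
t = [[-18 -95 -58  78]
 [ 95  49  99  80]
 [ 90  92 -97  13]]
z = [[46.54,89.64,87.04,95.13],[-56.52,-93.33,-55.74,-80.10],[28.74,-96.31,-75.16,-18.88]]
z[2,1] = -96.31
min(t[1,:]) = 49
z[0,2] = 87.04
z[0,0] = 46.54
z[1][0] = -56.52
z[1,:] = [-56.52, -93.33, -55.74, -80.1]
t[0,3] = 78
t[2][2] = -97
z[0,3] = 95.13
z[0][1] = 89.64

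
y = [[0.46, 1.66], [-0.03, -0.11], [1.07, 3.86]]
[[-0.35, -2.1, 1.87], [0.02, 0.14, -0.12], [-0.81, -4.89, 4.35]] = y @ [[-1.73, -1.76, 1.14], [0.27, -0.78, 0.81]]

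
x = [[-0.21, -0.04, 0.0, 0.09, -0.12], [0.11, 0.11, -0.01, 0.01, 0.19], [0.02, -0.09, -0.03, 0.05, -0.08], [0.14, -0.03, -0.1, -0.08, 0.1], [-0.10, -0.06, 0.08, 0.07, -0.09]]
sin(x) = [[-0.21, -0.04, -0.0, 0.09, -0.12], [0.11, 0.11, -0.01, 0.01, 0.19], [0.02, -0.09, -0.03, 0.05, -0.08], [0.14, -0.03, -0.10, -0.08, 0.10], [-0.1, -0.06, 0.08, 0.07, -0.09]]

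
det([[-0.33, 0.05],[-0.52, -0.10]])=0.059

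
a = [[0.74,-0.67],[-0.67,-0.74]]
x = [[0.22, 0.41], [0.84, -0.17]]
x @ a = [[-0.11,-0.45], [0.74,-0.44]]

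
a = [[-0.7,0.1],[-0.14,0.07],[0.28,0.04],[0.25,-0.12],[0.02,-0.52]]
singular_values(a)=[0.83, 0.52]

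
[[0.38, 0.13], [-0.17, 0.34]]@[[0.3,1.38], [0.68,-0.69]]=[[0.20, 0.43], [0.18, -0.47]]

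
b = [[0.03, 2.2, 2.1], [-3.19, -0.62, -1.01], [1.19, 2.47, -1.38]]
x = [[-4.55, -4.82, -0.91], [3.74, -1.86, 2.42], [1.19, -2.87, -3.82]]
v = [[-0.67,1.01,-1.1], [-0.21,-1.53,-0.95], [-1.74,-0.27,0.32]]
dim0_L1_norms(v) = [2.62, 2.81, 2.37]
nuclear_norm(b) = 9.27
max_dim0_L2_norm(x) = 6.01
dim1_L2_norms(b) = [3.04, 3.4, 3.07]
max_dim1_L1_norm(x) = 10.28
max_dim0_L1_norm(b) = 5.29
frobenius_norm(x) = 9.61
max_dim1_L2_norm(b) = 3.4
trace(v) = -1.88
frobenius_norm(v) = 3.03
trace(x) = -10.23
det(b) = -27.23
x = v @ b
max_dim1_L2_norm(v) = 1.81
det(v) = 5.10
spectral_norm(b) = 4.13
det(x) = -138.92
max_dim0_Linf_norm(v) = 1.74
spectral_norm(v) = 1.93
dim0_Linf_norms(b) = [3.19, 2.47, 2.1]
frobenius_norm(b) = 5.50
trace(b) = -1.97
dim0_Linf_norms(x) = [4.55, 4.82, 3.82]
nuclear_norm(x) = 16.08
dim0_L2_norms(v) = [1.88, 1.85, 1.49]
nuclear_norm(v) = 5.21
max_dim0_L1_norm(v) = 2.81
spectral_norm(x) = 7.28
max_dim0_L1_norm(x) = 9.55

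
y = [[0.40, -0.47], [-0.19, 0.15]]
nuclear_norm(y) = 0.71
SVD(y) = [[-0.93,0.36], [0.36,0.93]] @ diag([0.6614664822560672, 0.044295517287688324]) @ [[-0.67, 0.74], [-0.74, -0.67]]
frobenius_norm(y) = 0.66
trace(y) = 0.55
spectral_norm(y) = 0.66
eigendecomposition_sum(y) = [[0.42, -0.43], [-0.18, 0.18]] + [[-0.02, -0.04], [-0.01, -0.03]]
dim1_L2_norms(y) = [0.62, 0.24]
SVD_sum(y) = [[0.41, -0.46], [-0.16, 0.18]] + [[-0.01, -0.01], [-0.03, -0.03]]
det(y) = -0.03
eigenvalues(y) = [0.6, -0.05]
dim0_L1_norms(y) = [0.59, 0.62]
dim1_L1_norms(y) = [0.87, 0.34]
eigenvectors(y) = [[0.92, 0.72], [-0.39, 0.69]]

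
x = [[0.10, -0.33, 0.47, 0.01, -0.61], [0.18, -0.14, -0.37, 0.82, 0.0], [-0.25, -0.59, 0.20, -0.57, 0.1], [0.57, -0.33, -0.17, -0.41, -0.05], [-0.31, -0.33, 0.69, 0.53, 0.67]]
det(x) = 0.34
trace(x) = 0.42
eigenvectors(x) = [[0.26+0.00j, 0.62+0.00j, 0.62-0.00j, (0.45-0.2j), 0.45+0.20j],  [0.23+0.00j, (-0.14-0.36j), -0.14+0.36j, (0.57+0j), (0.57-0j)],  [(-0.39+0j), 0.33+0.32j, (0.33-0.32j), (0.2+0.21j), (0.2-0.21j)],  [0.12+0.00j, (0.28-0.19j), 0.28+0.19j, (-0.35+0.28j), -0.35-0.28j],  [(-0.84+0j), (0.13-0.36j), 0.13+0.36j, (0.32-0.22j), (0.32+0.22j)]]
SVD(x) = [[0.13, -0.27, 0.86, 0.41, 0.05], [-0.37, 0.51, 0.45, -0.44, -0.45], [0.20, -0.66, -0.05, -0.31, -0.66], [0.43, -0.06, 0.23, -0.71, 0.5], [-0.79, -0.48, 0.04, -0.19, 0.33]] @ diag([1.2976123765297425, 1.1884420630790036, 0.822686924644716, 0.6922350687023728, 0.3883354434745727]) @ [[0.3, 0.01, -0.30, -0.78, -0.47], [0.29, 0.49, -0.65, 0.47, -0.19], [0.36, -0.49, 0.27, 0.41, -0.62], [-0.44, 0.59, 0.41, 0.01, -0.54], [0.71, 0.41, 0.51, -0.07, 0.25]]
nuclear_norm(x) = 4.39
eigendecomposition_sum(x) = [[0.12-0.00j, 0.08+0.00j, -0.13-0.00j, 0.02+0.00j, -0.21+0.00j], [(0.11-0j), (0.07+0j), -0.12-0.00j, (0.02+0j), (-0.19+0j)], [(-0.19+0j), (-0.12-0j), 0.20+0.00j, (-0.03-0j), (0.32-0j)], [(0.06-0j), (0.04+0j), -0.06-0.00j, 0.01+0.00j, -0.10+0.00j], [-0.41+0.00j, -0.26-0.00j, (0.44+0j), -0.07-0.00j, 0.69-0.00j]] + [[0.11+0.24j, -0.21-0.06j, (0.22-0.05j), (-0.21+0.3j), -0.16+0.12j], [(0.11-0.12j), (0.01+0.14j), -0.08-0.12j, 0.22+0.05j, 0.11+0.06j], [-0.06+0.18j, -0.08-0.14j, 0.14+0.09j, -0.26+0.05j, -0.14-0.02j], [0.12+0.07j, (-0.11+0.04j), 0.08-0.09j, -0.01+0.20j, (-0.03+0.1j)], [0.16-0.01j, -0.08+0.11j, (0.02-0.14j), 0.12+0.19j, (0.04+0.12j)]] + [[0.11-0.24j,-0.21+0.06j,0.22+0.05j,-0.21-0.30j,-0.16-0.12j], [(0.11+0.12j),(0.01-0.14j),(-0.08+0.12j),0.22-0.05j,0.11-0.06j], [-0.06-0.18j,(-0.08+0.14j),0.14-0.09j,(-0.26-0.05j),(-0.14+0.02j)], [(0.12-0.07j),(-0.11-0.04j),0.08+0.09j,-0.01-0.20j,(-0.03-0.1j)], [0.16+0.01j,-0.08-0.11j,0.02+0.14j,(0.12-0.19j),(0.04-0.12j)]] + [[(-0.12-0.11j), 0.01+0.27j, 0.08+0.28j, 0.21+0.09j, -0.04-0.07j], [-0.08-0.17j, -0.12+0.29j, (-0.05+0.33j), (0.18+0.19j), -0.01-0.10j], [0.03-0.09j, (-0.15+0.06j), -0.14+0.10j, -0.01+0.14j, (0.03-0.04j)], [(0.13+0.06j), -0.07-0.24j, (-0.14-0.23j), (-0.2-0.03j), 0.06+0.06j], [-0.11-0.06j, (0.05+0.21j), 0.11+0.21j, 0.17+0.04j, -0.05-0.05j]] + [[-0.12+0.11j,(0.01-0.27j),(0.08-0.28j),0.21-0.09j,(-0.04+0.07j)], [-0.08+0.17j,-0.12-0.29j,-0.05-0.33j,(0.18-0.19j),(-0.01+0.1j)], [(0.03+0.09j),(-0.15-0.06j),(-0.14-0.1j),(-0.01-0.14j),(0.03+0.04j)], [(0.13-0.06j),-0.07+0.24j,(-0.14+0.23j),(-0.2+0.03j),0.06-0.06j], [(-0.11+0.06j),(0.05-0.21j),0.11-0.21j,(0.17-0.04j),-0.05+0.05j]]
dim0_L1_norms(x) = [1.41, 1.72, 1.9, 2.34, 1.43]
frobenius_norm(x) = 2.10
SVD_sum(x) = [[0.05, 0.00, -0.05, -0.13, -0.08], [-0.14, -0.00, 0.14, 0.37, 0.22], [0.08, 0.0, -0.08, -0.20, -0.12], [0.17, 0.00, -0.17, -0.43, -0.26], [-0.31, -0.01, 0.3, 0.80, 0.48]] + [[-0.09,-0.16,0.21,-0.15,0.06], [0.18,0.3,-0.4,0.29,-0.11], [-0.23,-0.38,0.5,-0.37,0.14], [-0.02,-0.04,0.05,-0.03,0.01], [-0.16,-0.28,0.37,-0.27,0.11]] + [[0.25, -0.35, 0.19, 0.29, -0.44], [0.13, -0.18, 0.10, 0.15, -0.23], [-0.01, 0.02, -0.01, -0.02, 0.03], [0.07, -0.09, 0.05, 0.08, -0.12], [0.01, -0.02, 0.01, 0.01, -0.02]] + [[-0.13,  0.17,  0.12,  0.0,  -0.15], [0.14,  -0.18,  -0.12,  -0.00,  0.17], [0.09,  -0.13,  -0.09,  -0.00,  0.12], [0.22,  -0.29,  -0.20,  -0.0,  0.27], [0.06,  -0.08,  -0.05,  -0.0,  0.07]] + [[0.01,0.01,0.01,-0.0,0.0], [-0.12,-0.07,-0.09,0.01,-0.04], [-0.18,-0.11,-0.13,0.02,-0.06], [0.14,0.08,0.10,-0.01,0.05], [0.09,0.05,0.06,-0.01,0.03]]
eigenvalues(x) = [(1.1+0j), (0.3+0.78j), (0.3-0.78j), (-0.64+0.21j), (-0.64-0.21j)]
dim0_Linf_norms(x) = [0.57, 0.59, 0.69, 0.82, 0.67]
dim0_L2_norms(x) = [0.73, 0.83, 0.95, 1.2, 0.91]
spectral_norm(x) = 1.30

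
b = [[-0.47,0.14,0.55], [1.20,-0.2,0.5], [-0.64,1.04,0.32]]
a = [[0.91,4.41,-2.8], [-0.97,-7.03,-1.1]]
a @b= [[6.66, -3.67, 1.81], [-7.28, 0.13, -4.4]]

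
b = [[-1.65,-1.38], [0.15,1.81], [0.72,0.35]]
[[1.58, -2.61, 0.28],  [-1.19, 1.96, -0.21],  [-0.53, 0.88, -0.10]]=b@[[-0.44, 0.73, -0.08], [-0.62, 1.02, -0.11]]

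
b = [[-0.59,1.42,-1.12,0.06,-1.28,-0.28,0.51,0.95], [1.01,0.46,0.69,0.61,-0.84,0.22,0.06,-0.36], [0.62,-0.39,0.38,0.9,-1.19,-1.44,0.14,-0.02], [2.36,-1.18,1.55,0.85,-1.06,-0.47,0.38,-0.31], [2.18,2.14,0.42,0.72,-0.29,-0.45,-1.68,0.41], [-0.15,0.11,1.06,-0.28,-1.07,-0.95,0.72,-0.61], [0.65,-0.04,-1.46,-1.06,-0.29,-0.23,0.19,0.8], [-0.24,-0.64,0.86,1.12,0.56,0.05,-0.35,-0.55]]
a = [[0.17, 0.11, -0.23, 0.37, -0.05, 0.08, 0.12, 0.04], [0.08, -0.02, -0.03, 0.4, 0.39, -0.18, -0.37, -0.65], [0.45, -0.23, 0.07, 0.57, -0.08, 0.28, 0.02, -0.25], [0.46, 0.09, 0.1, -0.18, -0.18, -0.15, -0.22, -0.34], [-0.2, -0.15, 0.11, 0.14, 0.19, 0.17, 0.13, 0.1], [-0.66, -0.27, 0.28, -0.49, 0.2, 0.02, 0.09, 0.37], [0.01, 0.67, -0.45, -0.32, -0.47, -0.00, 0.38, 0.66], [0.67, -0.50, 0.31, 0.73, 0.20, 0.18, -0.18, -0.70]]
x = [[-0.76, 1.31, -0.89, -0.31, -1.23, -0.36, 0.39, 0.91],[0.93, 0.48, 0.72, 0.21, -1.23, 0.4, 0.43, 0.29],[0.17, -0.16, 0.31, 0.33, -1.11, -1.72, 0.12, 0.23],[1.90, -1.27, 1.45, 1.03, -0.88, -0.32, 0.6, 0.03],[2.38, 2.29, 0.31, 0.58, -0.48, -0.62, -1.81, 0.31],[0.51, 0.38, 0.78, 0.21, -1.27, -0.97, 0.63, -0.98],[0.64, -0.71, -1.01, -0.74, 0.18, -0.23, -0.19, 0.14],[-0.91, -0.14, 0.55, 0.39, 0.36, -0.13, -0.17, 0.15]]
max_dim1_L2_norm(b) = 3.65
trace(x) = -0.43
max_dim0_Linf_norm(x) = 2.38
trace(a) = -0.07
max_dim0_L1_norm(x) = 8.2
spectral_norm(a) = 2.10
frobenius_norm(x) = 6.93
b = x + a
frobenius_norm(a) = 2.66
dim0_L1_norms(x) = [8.2, 6.74, 6.02, 3.8, 6.74, 4.75, 4.34, 3.04]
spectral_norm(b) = 4.62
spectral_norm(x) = 4.49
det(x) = -0.08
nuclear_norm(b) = 16.26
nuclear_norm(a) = 5.00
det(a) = -0.00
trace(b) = -0.50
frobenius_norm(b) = 7.16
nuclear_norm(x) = 15.89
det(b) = 2.13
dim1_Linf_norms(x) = [1.31, 1.23, 1.72, 1.9, 2.38, 1.27, 1.01, 0.91]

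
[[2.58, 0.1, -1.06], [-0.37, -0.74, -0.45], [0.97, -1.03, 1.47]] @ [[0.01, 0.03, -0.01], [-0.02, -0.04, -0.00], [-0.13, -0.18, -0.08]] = [[0.16, 0.26, 0.06], [0.07, 0.10, 0.04], [-0.16, -0.19, -0.13]]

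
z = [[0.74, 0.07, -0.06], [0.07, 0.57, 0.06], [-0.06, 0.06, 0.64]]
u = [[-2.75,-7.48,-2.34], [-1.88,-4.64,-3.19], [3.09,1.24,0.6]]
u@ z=[[-2.42, -4.60, -1.78], [-1.52, -2.97, -2.21], [2.34, 0.96, 0.27]]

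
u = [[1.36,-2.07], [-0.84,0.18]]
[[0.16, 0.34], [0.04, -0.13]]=u @ [[-0.08, 0.14], [-0.13, -0.07]]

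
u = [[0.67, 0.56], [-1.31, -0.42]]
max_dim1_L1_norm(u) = 1.73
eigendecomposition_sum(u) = [[(0.34+0.28j), (0.28-0.05j)], [-0.66+0.12j, (-0.21+0.38j)]] + [[(0.34-0.28j),0.28+0.05j], [-0.66-0.12j,(-0.21-0.38j)]]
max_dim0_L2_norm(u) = 1.47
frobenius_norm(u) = 1.63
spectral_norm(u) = 1.60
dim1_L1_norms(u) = [1.23, 1.73]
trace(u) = 0.25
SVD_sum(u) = [[0.77,  0.34], [-1.25,  -0.55]] + [[-0.1, 0.22],[-0.06, 0.13]]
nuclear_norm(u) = 1.89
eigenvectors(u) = [[-0.35-0.42j,-0.35+0.42j], [0.84+0.00j,(0.84-0j)]]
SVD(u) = [[-0.52, 0.85], [0.85, 0.52]] @ diag([1.604869817405295, 0.2817674026240355]) @ [[-0.91, -0.41], [-0.41, 0.91]]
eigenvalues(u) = [(0.13+0.66j), (0.13-0.66j)]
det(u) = 0.45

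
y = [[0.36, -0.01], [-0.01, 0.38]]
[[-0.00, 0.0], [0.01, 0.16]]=y@[[0.0, 0.02],  [0.02, 0.43]]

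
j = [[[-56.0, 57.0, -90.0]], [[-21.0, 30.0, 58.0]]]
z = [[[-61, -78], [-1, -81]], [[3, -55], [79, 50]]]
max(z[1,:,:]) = 79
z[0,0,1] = -78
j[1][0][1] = 30.0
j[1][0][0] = -21.0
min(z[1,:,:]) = -55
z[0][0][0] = -61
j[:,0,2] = [-90.0, 58.0]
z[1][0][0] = 3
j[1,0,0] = -21.0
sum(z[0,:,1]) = -159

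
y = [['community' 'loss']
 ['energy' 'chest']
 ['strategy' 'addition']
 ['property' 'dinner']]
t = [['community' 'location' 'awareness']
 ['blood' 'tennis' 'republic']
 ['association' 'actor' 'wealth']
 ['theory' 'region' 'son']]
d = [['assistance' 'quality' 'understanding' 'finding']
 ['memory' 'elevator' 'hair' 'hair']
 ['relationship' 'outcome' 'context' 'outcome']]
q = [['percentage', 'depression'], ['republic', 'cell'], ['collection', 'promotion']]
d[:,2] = ['understanding', 'hair', 'context']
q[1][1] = 'cell'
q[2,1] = 'promotion'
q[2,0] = 'collection'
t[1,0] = 'blood'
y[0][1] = 'loss'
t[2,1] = 'actor'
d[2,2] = 'context'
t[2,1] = 'actor'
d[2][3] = 'outcome'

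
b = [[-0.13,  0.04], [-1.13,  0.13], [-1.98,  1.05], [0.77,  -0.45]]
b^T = [[-0.13, -1.13, -1.98, 0.77],[0.04, 0.13, 1.05, -0.45]]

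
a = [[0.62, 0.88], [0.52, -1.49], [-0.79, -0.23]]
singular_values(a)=[1.75, 1.13]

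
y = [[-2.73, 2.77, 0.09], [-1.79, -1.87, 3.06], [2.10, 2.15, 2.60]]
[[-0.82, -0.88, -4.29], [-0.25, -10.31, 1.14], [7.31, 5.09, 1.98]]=y@[[1.2, 2.04, 0.94],[0.85, 1.73, -0.64],[1.14, -1.12, 0.53]]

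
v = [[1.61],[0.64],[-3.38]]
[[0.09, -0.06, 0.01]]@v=[[0.07]]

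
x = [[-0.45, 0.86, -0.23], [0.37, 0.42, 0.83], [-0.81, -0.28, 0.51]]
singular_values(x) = [1.0, 1.0, 0.99]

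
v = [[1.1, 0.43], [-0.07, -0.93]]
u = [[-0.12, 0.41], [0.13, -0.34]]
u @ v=[[-0.16, -0.43], [0.17, 0.37]]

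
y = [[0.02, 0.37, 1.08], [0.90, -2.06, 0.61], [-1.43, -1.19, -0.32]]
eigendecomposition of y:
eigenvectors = [[(-0.11-0.57j), -0.11+0.57j, -0.32+0.00j],[-0.00-0.26j, -0.00+0.26j, 0.89+0.00j],[0.77+0.00j, 0.77-0.00j, 0.33+0.00j]]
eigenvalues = [(-0.1+1.45j), (-0.1-1.45j), (-2.15+0j)]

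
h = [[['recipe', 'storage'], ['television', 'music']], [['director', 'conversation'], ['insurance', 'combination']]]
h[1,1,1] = 'combination'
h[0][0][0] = 'recipe'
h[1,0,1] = 'conversation'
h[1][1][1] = 'combination'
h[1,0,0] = 'director'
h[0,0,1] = 'storage'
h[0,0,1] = 'storage'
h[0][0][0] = 'recipe'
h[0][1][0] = 'television'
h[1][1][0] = 'insurance'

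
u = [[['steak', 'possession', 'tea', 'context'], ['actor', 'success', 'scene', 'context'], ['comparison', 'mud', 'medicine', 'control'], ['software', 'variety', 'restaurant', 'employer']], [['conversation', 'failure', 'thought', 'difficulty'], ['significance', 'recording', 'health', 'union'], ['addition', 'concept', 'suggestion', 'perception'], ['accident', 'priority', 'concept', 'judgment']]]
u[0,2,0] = 'comparison'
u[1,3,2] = 'concept'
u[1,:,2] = ['thought', 'health', 'suggestion', 'concept']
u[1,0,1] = 'failure'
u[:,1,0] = ['actor', 'significance']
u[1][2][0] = 'addition'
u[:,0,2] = ['tea', 'thought']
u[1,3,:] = ['accident', 'priority', 'concept', 'judgment']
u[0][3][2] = 'restaurant'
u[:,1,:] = [['actor', 'success', 'scene', 'context'], ['significance', 'recording', 'health', 'union']]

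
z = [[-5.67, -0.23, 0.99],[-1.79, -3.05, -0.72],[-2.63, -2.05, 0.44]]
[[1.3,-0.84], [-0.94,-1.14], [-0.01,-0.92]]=z@ [[-0.17, 0.15], [0.31, 0.27], [0.41, 0.07]]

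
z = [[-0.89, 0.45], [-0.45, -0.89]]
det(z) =0.995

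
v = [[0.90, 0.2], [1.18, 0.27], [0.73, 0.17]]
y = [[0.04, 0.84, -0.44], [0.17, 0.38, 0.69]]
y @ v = [[0.71, 0.16], [1.11, 0.25]]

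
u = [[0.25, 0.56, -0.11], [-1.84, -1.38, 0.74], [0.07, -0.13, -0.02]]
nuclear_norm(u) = 2.81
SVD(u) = [[-0.22, -0.87, 0.44],[0.97, -0.2, 0.09],[0.01, 0.45, 0.89]] @ diag([2.477566857252748, 0.33114018864126804, 0.0029399505717066596]) @ [[-0.75, -0.59, 0.3], [0.56, -0.8, -0.19], [0.36, 0.03, 0.93]]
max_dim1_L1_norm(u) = 3.96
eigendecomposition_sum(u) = [[(0.12+0.6j),(0.28+0.21j),(-0.06-0.23j)],[-0.92-0.77j,-0.69+0.01j,(0.37+0.29j)],[0.03-0.21j,(-0.07-0.11j),(-0.01+0.08j)]] + [[0.12-0.60j, 0.28-0.21j, -0.06+0.23j], [-0.92+0.77j, (-0.69-0.01j), (0.37-0.29j)], [0.03+0.21j, -0.07+0.11j, -0.01-0.08j]] + [[0j, -0j, 0.00-0.00j], [0.00+0.00j, 0.00-0.00j, 0.00-0.00j], [0.00+0.00j, -0j, 0.00-0.00j]]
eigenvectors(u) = [[(-0.35-0.28j), (-0.35+0.28j), (0.36+0j)], [0.88+0.00j, 0.88-0.00j, (0.03+0j)], [(0.08+0.14j), (0.08-0.14j), 0.93+0.00j]]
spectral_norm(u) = 2.48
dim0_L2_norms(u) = [1.86, 1.49, 0.75]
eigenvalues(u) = [(-0.58+0.69j), (-0.58-0.69j), 0j]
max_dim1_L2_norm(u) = 2.42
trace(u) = -1.15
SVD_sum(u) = [[0.41, 0.33, -0.17], [-1.8, -1.43, 0.73], [-0.01, -0.01, 0.01]] + [[-0.16, 0.23, 0.05], [-0.04, 0.05, 0.01], [0.08, -0.12, -0.03]] + [[0.0, 0.0, 0.00], [0.0, 0.0, 0.0], [0.0, 0.00, 0.0]]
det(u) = 0.00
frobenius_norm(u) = 2.50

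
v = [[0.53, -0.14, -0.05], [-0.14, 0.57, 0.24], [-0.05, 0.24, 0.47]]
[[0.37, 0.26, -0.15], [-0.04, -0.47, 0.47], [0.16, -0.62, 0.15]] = v@[[0.72, 0.32, -0.06], [-0.08, -0.25, 0.86], [0.45, -1.16, -0.13]]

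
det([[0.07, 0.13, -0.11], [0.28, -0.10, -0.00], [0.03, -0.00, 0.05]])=-0.003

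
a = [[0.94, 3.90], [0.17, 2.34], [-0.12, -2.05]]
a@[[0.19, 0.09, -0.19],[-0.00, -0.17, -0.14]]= [[0.18,  -0.58,  -0.72],  [0.03,  -0.38,  -0.36],  [-0.02,  0.34,  0.31]]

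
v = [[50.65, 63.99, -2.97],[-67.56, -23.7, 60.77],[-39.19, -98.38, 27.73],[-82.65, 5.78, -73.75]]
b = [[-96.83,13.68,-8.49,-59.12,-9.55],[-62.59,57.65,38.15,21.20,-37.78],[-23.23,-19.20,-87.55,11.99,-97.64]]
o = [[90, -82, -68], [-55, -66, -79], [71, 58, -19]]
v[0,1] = 63.99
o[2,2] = -19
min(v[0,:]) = -2.97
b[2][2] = -87.55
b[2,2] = -87.55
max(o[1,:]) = -55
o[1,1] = -66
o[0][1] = -82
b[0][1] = 13.68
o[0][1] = -82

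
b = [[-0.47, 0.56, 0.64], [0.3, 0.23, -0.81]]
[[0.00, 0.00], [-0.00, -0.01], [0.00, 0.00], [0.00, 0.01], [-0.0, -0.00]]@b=[[0.0,  0.00,  0.0], [-0.0,  -0.0,  0.01], [0.0,  0.0,  0.00], [0.0,  0.00,  -0.01], [0.0,  0.00,  0.0]]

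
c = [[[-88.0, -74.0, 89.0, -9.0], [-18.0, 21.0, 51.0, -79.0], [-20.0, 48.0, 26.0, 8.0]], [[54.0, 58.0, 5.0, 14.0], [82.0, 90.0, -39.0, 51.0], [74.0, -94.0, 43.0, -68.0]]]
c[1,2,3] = -68.0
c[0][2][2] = 26.0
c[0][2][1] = 48.0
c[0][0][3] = -9.0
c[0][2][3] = 8.0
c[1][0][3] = 14.0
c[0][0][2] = 89.0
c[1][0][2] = 5.0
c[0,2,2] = 26.0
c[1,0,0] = 54.0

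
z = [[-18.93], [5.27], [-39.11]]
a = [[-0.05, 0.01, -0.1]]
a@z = [[4.91]]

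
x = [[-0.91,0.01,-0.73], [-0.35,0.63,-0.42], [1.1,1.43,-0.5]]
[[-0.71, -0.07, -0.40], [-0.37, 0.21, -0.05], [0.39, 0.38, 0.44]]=x @ [[0.59, -0.10, 0.23], [-0.10, 0.42, 0.22], [0.23, 0.22, 0.26]]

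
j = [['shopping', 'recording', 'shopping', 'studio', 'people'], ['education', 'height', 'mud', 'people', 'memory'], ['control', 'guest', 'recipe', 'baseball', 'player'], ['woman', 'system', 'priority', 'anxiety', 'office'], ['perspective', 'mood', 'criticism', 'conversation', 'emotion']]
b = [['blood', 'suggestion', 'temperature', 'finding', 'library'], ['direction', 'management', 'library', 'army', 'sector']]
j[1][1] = 'height'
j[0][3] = 'studio'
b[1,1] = 'management'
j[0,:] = ['shopping', 'recording', 'shopping', 'studio', 'people']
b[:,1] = ['suggestion', 'management']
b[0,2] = 'temperature'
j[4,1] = 'mood'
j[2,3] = 'baseball'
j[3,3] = 'anxiety'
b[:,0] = ['blood', 'direction']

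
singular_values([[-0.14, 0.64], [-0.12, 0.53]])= [0.85, 0.0]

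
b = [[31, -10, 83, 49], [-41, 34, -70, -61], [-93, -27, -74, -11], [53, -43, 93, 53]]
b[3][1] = -43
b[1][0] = -41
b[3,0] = 53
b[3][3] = 53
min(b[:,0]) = -93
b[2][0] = -93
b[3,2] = 93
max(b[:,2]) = 93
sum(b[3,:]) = 156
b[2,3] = -11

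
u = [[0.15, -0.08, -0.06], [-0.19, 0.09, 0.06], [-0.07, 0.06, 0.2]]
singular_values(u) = [0.33, 0.14, 0.01]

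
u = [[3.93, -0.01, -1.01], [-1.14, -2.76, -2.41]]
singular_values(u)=[4.22, 3.66]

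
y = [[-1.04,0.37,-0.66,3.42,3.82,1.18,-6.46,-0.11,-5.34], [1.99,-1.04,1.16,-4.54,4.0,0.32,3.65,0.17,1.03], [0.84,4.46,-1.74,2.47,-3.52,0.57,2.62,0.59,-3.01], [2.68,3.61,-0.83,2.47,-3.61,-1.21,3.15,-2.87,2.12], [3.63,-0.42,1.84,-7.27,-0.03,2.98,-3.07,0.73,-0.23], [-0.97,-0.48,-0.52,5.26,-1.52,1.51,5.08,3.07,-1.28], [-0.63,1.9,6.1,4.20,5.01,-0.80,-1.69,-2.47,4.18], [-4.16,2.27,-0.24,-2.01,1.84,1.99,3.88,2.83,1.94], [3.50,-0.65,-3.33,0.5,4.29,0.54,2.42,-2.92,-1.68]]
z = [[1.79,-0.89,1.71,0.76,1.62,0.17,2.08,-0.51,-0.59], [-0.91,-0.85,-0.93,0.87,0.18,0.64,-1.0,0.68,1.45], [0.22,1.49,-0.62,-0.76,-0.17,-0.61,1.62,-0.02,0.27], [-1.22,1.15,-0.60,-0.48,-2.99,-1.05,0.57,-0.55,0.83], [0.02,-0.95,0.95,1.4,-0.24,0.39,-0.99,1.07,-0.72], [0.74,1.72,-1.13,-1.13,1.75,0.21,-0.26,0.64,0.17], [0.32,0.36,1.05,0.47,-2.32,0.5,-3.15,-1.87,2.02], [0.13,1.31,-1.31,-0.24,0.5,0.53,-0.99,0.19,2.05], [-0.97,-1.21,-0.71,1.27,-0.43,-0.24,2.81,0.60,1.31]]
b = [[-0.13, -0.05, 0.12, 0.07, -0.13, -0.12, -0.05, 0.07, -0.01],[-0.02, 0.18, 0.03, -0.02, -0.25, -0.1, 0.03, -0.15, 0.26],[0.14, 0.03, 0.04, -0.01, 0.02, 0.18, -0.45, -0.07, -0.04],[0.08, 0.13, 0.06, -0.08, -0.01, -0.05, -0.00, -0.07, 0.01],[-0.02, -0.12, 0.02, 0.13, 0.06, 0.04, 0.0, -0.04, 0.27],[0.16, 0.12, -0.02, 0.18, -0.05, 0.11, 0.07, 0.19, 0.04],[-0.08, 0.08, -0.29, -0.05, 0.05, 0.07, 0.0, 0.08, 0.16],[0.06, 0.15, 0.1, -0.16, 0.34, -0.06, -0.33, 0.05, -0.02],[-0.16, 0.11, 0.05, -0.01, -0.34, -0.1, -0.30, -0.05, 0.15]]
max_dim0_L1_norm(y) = 32.14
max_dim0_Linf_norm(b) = 0.45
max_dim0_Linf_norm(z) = 3.15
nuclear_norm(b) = 3.10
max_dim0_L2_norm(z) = 5.3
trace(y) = -0.41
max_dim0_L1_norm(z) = 13.47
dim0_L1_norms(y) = [19.44, 15.2, 16.42, 32.14, 27.64, 11.1, 32.02, 15.76, 20.81]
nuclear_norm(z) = 23.75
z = y @ b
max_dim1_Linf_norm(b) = 0.45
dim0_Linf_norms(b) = [0.16, 0.18, 0.29, 0.18, 0.34, 0.18, 0.45, 0.19, 0.27]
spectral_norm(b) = 0.69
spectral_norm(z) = 6.25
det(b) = 0.00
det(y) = -1163467.05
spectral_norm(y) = 13.67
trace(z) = -1.84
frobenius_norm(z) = 10.41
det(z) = -0.02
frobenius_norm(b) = 1.24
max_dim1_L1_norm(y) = 26.98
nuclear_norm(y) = 66.98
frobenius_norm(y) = 25.90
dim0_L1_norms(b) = [0.85, 0.97, 0.73, 0.71, 1.25, 0.83, 1.23, 0.77, 0.96]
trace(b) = 0.38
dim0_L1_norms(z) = [6.32, 9.93, 9.01, 7.38, 10.2, 4.34, 13.47, 6.13, 9.41]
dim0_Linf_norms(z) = [1.79, 1.72, 1.71, 1.4, 2.99, 1.05, 3.15, 1.87, 2.05]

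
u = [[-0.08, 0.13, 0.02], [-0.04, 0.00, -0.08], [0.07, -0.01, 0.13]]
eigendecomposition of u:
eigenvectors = [[0.24, 0.93, 0.77],  [0.49, 0.17, 0.52],  [-0.83, -0.33, -0.37]]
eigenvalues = [0.12, -0.06, -0.0]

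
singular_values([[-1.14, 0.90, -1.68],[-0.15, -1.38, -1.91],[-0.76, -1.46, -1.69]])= [3.51, 1.88, 0.45]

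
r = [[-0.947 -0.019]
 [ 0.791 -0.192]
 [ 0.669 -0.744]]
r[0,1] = -0.019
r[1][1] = -0.192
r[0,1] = -0.019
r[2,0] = 0.669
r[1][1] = -0.192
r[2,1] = -0.744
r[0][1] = -0.019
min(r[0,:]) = -0.947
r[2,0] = 0.669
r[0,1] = -0.019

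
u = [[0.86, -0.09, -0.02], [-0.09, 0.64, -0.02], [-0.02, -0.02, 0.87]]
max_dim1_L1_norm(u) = 0.97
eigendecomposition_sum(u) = [[0.07, 0.19, 0.02],[0.19, 0.53, 0.05],[0.02, 0.05, 0.01]] + [[0.67, -0.21, -0.33], [-0.21, 0.06, 0.1], [-0.33, 0.1, 0.16]] + [[0.12, -0.07, 0.29],[-0.07, 0.04, -0.18],[0.29, -0.18, 0.70]]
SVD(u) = [[-0.86, 0.37, 0.34],[0.27, -0.23, 0.94],[0.43, 0.9, 0.1]] @ diag([0.8978565420993855, 0.8667439323631704, 0.6053995255374446]) @ [[-0.86, 0.27, 0.43], [0.37, -0.23, 0.90], [0.34, 0.94, 0.1]]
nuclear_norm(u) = 2.37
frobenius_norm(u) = 1.39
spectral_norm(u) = 0.90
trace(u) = 2.37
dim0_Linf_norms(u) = [0.86, 0.64, 0.87]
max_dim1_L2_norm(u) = 0.87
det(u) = 0.47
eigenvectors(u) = [[0.34, 0.86, 0.37], [0.94, -0.27, -0.23], [0.10, -0.43, 0.90]]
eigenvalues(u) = [0.61, 0.9, 0.87]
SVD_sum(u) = [[0.67, -0.21, -0.33],[-0.21, 0.06, 0.10],[-0.33, 0.1, 0.16]] + [[0.12,-0.07,0.29], [-0.07,0.04,-0.18], [0.29,-0.18,0.7]] + [[0.07,0.19,0.02], [0.19,0.53,0.05], [0.02,0.05,0.01]]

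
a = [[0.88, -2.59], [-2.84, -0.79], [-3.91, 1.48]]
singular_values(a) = [5.12, 2.74]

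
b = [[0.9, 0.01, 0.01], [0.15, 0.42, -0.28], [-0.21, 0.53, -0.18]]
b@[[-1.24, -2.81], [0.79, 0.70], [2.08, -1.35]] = [[-1.09,  -2.54], [-0.44,  0.25], [0.30,  1.20]]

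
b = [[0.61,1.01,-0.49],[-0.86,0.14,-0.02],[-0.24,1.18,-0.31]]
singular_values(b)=[1.67, 1.07, 0.11]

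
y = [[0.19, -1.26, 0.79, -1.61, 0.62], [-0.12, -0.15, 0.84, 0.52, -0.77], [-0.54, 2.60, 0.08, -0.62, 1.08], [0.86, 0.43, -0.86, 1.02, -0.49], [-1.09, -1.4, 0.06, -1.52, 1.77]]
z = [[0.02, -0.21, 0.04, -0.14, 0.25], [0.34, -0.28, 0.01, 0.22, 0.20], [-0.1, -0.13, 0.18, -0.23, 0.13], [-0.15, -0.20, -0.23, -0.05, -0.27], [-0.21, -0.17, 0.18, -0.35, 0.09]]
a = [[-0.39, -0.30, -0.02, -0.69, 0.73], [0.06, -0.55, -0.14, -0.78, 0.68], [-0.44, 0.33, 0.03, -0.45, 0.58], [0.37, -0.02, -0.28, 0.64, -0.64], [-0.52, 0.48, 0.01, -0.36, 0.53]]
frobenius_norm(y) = 5.19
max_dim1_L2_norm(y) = 2.93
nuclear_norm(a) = 3.55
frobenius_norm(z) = 0.98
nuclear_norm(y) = 9.49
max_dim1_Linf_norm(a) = 0.78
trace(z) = -0.04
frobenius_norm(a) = 2.33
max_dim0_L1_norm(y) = 5.84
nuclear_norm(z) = 1.77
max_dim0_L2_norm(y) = 3.24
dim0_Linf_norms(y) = [1.09, 2.6, 0.86, 1.61, 1.77]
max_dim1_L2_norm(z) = 0.53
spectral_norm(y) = 3.84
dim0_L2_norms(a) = [0.87, 0.86, 0.32, 1.35, 1.42]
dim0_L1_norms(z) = [0.82, 0.99, 0.64, 0.99, 0.94]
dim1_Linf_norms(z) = [0.25, 0.34, 0.23, 0.27, 0.35]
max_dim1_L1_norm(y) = 5.84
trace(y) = 2.91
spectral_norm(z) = 0.66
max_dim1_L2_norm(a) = 1.18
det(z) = -0.00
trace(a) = 0.26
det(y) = -3.15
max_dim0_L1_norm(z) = 0.99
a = z @ y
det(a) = 0.00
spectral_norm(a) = 2.08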